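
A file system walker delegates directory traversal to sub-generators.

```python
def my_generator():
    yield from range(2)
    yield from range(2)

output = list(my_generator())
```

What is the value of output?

Step 1: Trace yields in order:
  yield 0
  yield 1
  yield 0
  yield 1
Therefore output = [0, 1, 0, 1].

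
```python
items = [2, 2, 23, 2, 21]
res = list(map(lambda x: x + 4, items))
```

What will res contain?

Step 1: Apply lambda x: x + 4 to each element:
  2 -> 6
  2 -> 6
  23 -> 27
  2 -> 6
  21 -> 25
Therefore res = [6, 6, 27, 6, 25].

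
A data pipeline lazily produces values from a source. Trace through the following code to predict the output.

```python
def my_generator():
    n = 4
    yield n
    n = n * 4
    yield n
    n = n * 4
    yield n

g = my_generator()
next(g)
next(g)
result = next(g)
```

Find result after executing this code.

Step 1: Trace through generator execution:
  Yield 1: n starts at 4, yield 4
  Yield 2: n = 4 * 4 = 16, yield 16
  Yield 3: n = 16 * 4 = 64, yield 64
Step 2: First next() gets 4, second next() gets the second value, third next() yields 64.
Therefore result = 64.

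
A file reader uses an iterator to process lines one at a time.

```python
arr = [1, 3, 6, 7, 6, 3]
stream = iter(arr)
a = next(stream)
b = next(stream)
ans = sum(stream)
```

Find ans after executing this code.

Step 1: Create iterator over [1, 3, 6, 7, 6, 3].
Step 2: a = next() = 1, b = next() = 3.
Step 3: sum() of remaining [6, 7, 6, 3] = 22.
Therefore ans = 22.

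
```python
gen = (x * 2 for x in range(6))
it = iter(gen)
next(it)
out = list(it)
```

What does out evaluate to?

Step 1: Generator produces [0, 2, 4, 6, 8, 10].
Step 2: next(it) consumes first element (0).
Step 3: list(it) collects remaining: [2, 4, 6, 8, 10].
Therefore out = [2, 4, 6, 8, 10].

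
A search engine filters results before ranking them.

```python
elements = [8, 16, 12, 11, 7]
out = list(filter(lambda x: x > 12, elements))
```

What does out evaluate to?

Step 1: Filter elements > 12:
  8: removed
  16: kept
  12: removed
  11: removed
  7: removed
Therefore out = [16].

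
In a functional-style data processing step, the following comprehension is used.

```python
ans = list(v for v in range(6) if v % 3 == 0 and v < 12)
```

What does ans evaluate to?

Step 1: Filter range(6) where v % 3 == 0 and v < 12:
  v=0: both conditions met, included
  v=1: excluded (1 % 3 != 0)
  v=2: excluded (2 % 3 != 0)
  v=3: both conditions met, included
  v=4: excluded (4 % 3 != 0)
  v=5: excluded (5 % 3 != 0)
Therefore ans = [0, 3].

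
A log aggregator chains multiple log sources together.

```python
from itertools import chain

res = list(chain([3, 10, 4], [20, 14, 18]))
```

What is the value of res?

Step 1: chain() concatenates iterables: [3, 10, 4] + [20, 14, 18].
Therefore res = [3, 10, 4, 20, 14, 18].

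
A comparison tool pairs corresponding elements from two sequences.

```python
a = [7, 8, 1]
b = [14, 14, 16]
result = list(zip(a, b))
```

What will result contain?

Step 1: zip pairs elements at same index:
  Index 0: (7, 14)
  Index 1: (8, 14)
  Index 2: (1, 16)
Therefore result = [(7, 14), (8, 14), (1, 16)].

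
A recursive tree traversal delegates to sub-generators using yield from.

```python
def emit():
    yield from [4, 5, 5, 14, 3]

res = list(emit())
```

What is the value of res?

Step 1: yield from delegates to the iterable, yielding each element.
Step 2: Collected values: [4, 5, 5, 14, 3].
Therefore res = [4, 5, 5, 14, 3].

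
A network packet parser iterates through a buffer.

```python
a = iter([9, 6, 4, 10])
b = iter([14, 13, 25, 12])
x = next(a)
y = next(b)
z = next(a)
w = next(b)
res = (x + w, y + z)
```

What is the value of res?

Step 1: a iterates [9, 6, 4, 10], b iterates [14, 13, 25, 12].
Step 2: x = next(a) = 9, y = next(b) = 14.
Step 3: z = next(a) = 6, w = next(b) = 13.
Step 4: res = (9 + 13, 14 + 6) = (22, 20).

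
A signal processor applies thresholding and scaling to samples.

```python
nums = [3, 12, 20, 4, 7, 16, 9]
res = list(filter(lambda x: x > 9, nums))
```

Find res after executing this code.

Step 1: Filter elements > 9:
  3: removed
  12: kept
  20: kept
  4: removed
  7: removed
  16: kept
  9: removed
Therefore res = [12, 20, 16].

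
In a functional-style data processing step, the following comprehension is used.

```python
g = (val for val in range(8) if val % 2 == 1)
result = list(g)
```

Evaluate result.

Step 1: Filter range(8) keeping only odd values:
  val=0: even, excluded
  val=1: odd, included
  val=2: even, excluded
  val=3: odd, included
  val=4: even, excluded
  val=5: odd, included
  val=6: even, excluded
  val=7: odd, included
Therefore result = [1, 3, 5, 7].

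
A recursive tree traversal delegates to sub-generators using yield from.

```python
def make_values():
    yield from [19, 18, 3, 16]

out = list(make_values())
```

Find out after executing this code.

Step 1: yield from delegates to the iterable, yielding each element.
Step 2: Collected values: [19, 18, 3, 16].
Therefore out = [19, 18, 3, 16].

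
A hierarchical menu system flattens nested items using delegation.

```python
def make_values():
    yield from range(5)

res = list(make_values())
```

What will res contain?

Step 1: yield from delegates to the iterable, yielding each element.
Step 2: Collected values: [0, 1, 2, 3, 4].
Therefore res = [0, 1, 2, 3, 4].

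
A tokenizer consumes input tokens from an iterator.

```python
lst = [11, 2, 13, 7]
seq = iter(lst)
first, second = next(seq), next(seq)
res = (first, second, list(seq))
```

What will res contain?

Step 1: Create iterator over [11, 2, 13, 7].
Step 2: first = 11, second = 2.
Step 3: Remaining elements: [13, 7].
Therefore res = (11, 2, [13, 7]).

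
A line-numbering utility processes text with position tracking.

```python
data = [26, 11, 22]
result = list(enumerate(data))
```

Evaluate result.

Step 1: enumerate pairs each element with its index:
  (0, 26)
  (1, 11)
  (2, 22)
Therefore result = [(0, 26), (1, 11), (2, 22)].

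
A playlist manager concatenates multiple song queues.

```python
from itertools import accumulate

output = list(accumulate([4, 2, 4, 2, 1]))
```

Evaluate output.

Step 1: accumulate computes running sums:
  + 4 = 4
  + 2 = 6
  + 4 = 10
  + 2 = 12
  + 1 = 13
Therefore output = [4, 6, 10, 12, 13].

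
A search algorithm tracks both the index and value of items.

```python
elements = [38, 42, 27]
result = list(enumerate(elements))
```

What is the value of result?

Step 1: enumerate pairs each element with its index:
  (0, 38)
  (1, 42)
  (2, 27)
Therefore result = [(0, 38), (1, 42), (2, 27)].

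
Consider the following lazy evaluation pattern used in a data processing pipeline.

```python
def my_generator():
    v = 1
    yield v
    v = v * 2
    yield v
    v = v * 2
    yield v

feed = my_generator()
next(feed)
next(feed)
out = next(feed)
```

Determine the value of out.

Step 1: Trace through generator execution:
  Yield 1: v starts at 1, yield 1
  Yield 2: v = 1 * 2 = 2, yield 2
  Yield 3: v = 2 * 2 = 4, yield 4
Step 2: First next() gets 1, second next() gets the second value, third next() yields 4.
Therefore out = 4.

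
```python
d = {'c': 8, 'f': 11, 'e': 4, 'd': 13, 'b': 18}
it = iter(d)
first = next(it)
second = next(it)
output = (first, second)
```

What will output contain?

Step 1: iter(d) iterates over keys: ['c', 'f', 'e', 'd', 'b'].
Step 2: first = next(it) = 'c', second = next(it) = 'f'.
Therefore output = ('c', 'f').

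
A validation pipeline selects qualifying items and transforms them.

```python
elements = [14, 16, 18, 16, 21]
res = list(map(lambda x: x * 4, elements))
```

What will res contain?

Step 1: Apply lambda x: x * 4 to each element:
  14 -> 56
  16 -> 64
  18 -> 72
  16 -> 64
  21 -> 84
Therefore res = [56, 64, 72, 64, 84].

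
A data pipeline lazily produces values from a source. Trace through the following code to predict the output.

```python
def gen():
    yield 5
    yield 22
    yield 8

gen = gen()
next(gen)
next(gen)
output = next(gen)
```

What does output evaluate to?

Step 1: gen() creates a generator.
Step 2: next(gen) yields 5 (consumed and discarded).
Step 3: next(gen) yields 22 (consumed and discarded).
Step 4: next(gen) yields 8, assigned to output.
Therefore output = 8.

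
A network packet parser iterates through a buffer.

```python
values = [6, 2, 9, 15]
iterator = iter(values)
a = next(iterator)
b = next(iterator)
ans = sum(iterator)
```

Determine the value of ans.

Step 1: Create iterator over [6, 2, 9, 15].
Step 2: a = next() = 6, b = next() = 2.
Step 3: sum() of remaining [9, 15] = 24.
Therefore ans = 24.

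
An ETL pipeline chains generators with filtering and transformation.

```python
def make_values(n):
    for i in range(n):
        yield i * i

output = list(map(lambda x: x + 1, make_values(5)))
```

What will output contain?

Step 1: make_values(5) yields squares: [0, 1, 4, 9, 16].
Step 2: map adds 1 to each: [1, 2, 5, 10, 17].
Therefore output = [1, 2, 5, 10, 17].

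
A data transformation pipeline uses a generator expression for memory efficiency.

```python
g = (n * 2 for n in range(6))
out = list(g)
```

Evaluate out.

Step 1: For each n in range(6), compute n*2:
  n=0: 0*2 = 0
  n=1: 1*2 = 2
  n=2: 2*2 = 4
  n=3: 3*2 = 6
  n=4: 4*2 = 8
  n=5: 5*2 = 10
Therefore out = [0, 2, 4, 6, 8, 10].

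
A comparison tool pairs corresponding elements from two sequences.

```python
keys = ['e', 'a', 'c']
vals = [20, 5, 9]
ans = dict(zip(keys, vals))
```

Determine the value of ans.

Step 1: zip pairs keys with values:
  'e' -> 20
  'a' -> 5
  'c' -> 9
Therefore ans = {'e': 20, 'a': 5, 'c': 9}.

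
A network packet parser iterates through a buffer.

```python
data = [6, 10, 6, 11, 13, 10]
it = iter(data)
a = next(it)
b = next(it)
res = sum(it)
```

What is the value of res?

Step 1: Create iterator over [6, 10, 6, 11, 13, 10].
Step 2: a = next() = 6, b = next() = 10.
Step 3: sum() of remaining [6, 11, 13, 10] = 40.
Therefore res = 40.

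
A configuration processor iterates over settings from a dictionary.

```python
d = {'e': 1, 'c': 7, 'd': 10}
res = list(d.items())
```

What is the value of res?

Step 1: d.items() returns (key, value) pairs in insertion order.
Therefore res = [('e', 1), ('c', 7), ('d', 10)].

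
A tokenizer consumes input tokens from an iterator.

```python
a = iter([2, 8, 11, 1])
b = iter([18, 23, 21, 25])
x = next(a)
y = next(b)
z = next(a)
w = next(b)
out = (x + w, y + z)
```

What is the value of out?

Step 1: a iterates [2, 8, 11, 1], b iterates [18, 23, 21, 25].
Step 2: x = next(a) = 2, y = next(b) = 18.
Step 3: z = next(a) = 8, w = next(b) = 23.
Step 4: out = (2 + 23, 18 + 8) = (25, 26).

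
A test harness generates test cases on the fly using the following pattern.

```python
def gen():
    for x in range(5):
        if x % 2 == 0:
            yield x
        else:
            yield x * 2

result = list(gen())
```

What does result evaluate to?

Step 1: For each x in range(5), yield x if even, else x*2:
  x=0 (even): yield 0
  x=1 (odd): yield 1*2 = 2
  x=2 (even): yield 2
  x=3 (odd): yield 3*2 = 6
  x=4 (even): yield 4
Therefore result = [0, 2, 2, 6, 4].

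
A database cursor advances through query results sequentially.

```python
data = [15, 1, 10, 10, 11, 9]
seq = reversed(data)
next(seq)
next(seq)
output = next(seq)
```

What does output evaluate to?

Step 1: reversed([15, 1, 10, 10, 11, 9]) gives iterator: [9, 11, 10, 10, 1, 15].
Step 2: First next() = 9, second next() = 11.
Step 3: Third next() = 10.
Therefore output = 10.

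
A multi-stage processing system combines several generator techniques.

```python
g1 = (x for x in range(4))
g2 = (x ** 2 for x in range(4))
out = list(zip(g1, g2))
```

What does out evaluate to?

Step 1: g1 produces [0, 1, 2, 3].
Step 2: g2 produces [0, 1, 4, 9].
Step 3: zip pairs them: [(0, 0), (1, 1), (2, 4), (3, 9)].
Therefore out = [(0, 0), (1, 1), (2, 4), (3, 9)].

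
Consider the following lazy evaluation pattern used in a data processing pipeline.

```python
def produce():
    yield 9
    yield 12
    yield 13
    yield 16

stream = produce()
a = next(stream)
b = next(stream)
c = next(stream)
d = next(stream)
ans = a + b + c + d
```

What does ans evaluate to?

Step 1: Create generator and consume all values:
  a = next(stream) = 9
  b = next(stream) = 12
  c = next(stream) = 13
  d = next(stream) = 16
Step 2: ans = 9 + 12 + 13 + 16 = 50.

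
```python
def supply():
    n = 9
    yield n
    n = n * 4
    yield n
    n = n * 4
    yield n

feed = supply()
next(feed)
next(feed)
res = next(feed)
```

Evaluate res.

Step 1: Trace through generator execution:
  Yield 1: n starts at 9, yield 9
  Yield 2: n = 9 * 4 = 36, yield 36
  Yield 3: n = 36 * 4 = 144, yield 144
Step 2: First next() gets 9, second next() gets the second value, third next() yields 144.
Therefore res = 144.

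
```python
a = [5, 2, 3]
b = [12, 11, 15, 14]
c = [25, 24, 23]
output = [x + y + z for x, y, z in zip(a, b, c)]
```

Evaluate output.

Step 1: zip three lists (truncates to shortest, len=3):
  5 + 12 + 25 = 42
  2 + 11 + 24 = 37
  3 + 15 + 23 = 41
Therefore output = [42, 37, 41].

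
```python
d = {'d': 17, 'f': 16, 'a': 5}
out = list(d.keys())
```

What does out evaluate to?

Step 1: d.keys() returns the dictionary keys in insertion order.
Therefore out = ['d', 'f', 'a'].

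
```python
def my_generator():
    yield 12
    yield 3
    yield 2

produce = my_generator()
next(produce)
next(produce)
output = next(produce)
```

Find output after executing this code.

Step 1: my_generator() creates a generator.
Step 2: next(produce) yields 12 (consumed and discarded).
Step 3: next(produce) yields 3 (consumed and discarded).
Step 4: next(produce) yields 2, assigned to output.
Therefore output = 2.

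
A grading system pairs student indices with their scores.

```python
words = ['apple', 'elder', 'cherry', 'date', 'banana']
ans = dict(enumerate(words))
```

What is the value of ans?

Step 1: enumerate pairs indices with words:
  0 -> 'apple'
  1 -> 'elder'
  2 -> 'cherry'
  3 -> 'date'
  4 -> 'banana'
Therefore ans = {0: 'apple', 1: 'elder', 2: 'cherry', 3: 'date', 4: 'banana'}.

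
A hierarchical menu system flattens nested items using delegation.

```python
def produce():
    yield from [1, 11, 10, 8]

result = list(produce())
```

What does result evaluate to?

Step 1: yield from delegates to the iterable, yielding each element.
Step 2: Collected values: [1, 11, 10, 8].
Therefore result = [1, 11, 10, 8].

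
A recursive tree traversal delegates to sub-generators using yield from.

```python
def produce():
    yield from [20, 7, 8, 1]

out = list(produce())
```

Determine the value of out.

Step 1: yield from delegates to the iterable, yielding each element.
Step 2: Collected values: [20, 7, 8, 1].
Therefore out = [20, 7, 8, 1].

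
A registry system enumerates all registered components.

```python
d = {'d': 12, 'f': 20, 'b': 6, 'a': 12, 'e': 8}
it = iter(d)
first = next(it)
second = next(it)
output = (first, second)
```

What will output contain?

Step 1: iter(d) iterates over keys: ['d', 'f', 'b', 'a', 'e'].
Step 2: first = next(it) = 'd', second = next(it) = 'f'.
Therefore output = ('d', 'f').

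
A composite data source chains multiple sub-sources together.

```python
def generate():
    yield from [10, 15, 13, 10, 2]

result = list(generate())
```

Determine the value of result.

Step 1: yield from delegates to the iterable, yielding each element.
Step 2: Collected values: [10, 15, 13, 10, 2].
Therefore result = [10, 15, 13, 10, 2].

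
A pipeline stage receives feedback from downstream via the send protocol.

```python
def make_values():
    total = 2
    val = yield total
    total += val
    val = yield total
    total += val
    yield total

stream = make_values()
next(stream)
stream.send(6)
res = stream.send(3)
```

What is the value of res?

Step 1: next() -> yield total=2.
Step 2: send(6) -> val=6, total = 2+6 = 8, yield 8.
Step 3: send(3) -> val=3, total = 8+3 = 11, yield 11.
Therefore res = 11.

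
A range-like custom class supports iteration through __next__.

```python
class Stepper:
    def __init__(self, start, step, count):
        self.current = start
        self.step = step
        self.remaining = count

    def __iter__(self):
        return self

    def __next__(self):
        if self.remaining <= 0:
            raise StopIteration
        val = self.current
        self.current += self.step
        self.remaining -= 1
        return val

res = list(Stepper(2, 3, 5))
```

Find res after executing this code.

Step 1: Stepper starts at 2, increments by 3, for 5 steps:
  Yield 2, then current += 3
  Yield 5, then current += 3
  Yield 8, then current += 3
  Yield 11, then current += 3
  Yield 14, then current += 3
Therefore res = [2, 5, 8, 11, 14].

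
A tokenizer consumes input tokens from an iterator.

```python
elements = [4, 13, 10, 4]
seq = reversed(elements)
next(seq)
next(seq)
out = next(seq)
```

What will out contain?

Step 1: reversed([4, 13, 10, 4]) gives iterator: [4, 10, 13, 4].
Step 2: First next() = 4, second next() = 10.
Step 3: Third next() = 13.
Therefore out = 13.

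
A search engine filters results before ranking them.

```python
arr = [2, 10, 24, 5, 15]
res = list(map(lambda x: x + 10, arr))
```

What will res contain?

Step 1: Apply lambda x: x + 10 to each element:
  2 -> 12
  10 -> 20
  24 -> 34
  5 -> 15
  15 -> 25
Therefore res = [12, 20, 34, 15, 25].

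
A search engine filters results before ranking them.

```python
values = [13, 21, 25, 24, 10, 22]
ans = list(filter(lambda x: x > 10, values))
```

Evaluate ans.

Step 1: Filter elements > 10:
  13: kept
  21: kept
  25: kept
  24: kept
  10: removed
  22: kept
Therefore ans = [13, 21, 25, 24, 22].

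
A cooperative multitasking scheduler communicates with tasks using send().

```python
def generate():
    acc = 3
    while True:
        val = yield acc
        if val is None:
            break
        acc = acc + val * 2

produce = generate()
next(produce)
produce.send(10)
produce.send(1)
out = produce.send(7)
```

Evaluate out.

Step 1: next() -> yield acc=3.
Step 2: send(10) -> val=10, acc = 3 + 10*2 = 23, yield 23.
Step 3: send(1) -> val=1, acc = 23 + 1*2 = 25, yield 25.
Step 4: send(7) -> val=7, acc = 25 + 7*2 = 39, yield 39.
Therefore out = 39.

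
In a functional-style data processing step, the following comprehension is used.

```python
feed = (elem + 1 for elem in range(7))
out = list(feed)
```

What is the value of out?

Step 1: For each elem in range(7), compute elem+1:
  elem=0: 0+1 = 1
  elem=1: 1+1 = 2
  elem=2: 2+1 = 3
  elem=3: 3+1 = 4
  elem=4: 4+1 = 5
  elem=5: 5+1 = 6
  elem=6: 6+1 = 7
Therefore out = [1, 2, 3, 4, 5, 6, 7].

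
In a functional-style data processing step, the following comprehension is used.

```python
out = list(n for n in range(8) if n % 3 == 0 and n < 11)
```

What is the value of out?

Step 1: Filter range(8) where n % 3 == 0 and n < 11:
  n=0: both conditions met, included
  n=1: excluded (1 % 3 != 0)
  n=2: excluded (2 % 3 != 0)
  n=3: both conditions met, included
  n=4: excluded (4 % 3 != 0)
  n=5: excluded (5 % 3 != 0)
  n=6: both conditions met, included
  n=7: excluded (7 % 3 != 0)
Therefore out = [0, 3, 6].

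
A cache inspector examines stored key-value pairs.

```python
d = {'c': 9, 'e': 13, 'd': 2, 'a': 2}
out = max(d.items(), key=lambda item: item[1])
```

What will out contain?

Step 1: Find item with maximum value:
  ('c', 9)
  ('e', 13)
  ('d', 2)
  ('a', 2)
Step 2: Maximum value is 13 at key 'e'.
Therefore out = ('e', 13).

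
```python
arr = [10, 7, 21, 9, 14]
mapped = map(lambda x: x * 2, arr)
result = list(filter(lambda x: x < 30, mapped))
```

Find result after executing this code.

Step 1: Map x * 2:
  10 -> 20
  7 -> 14
  21 -> 42
  9 -> 18
  14 -> 28
Step 2: Filter for < 30:
  20: kept
  14: kept
  42: removed
  18: kept
  28: kept
Therefore result = [20, 14, 18, 28].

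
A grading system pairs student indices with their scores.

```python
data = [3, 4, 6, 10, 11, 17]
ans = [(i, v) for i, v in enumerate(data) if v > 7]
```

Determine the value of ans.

Step 1: Filter enumerate([3, 4, 6, 10, 11, 17]) keeping v > 7:
  (0, 3): 3 <= 7, excluded
  (1, 4): 4 <= 7, excluded
  (2, 6): 6 <= 7, excluded
  (3, 10): 10 > 7, included
  (4, 11): 11 > 7, included
  (5, 17): 17 > 7, included
Therefore ans = [(3, 10), (4, 11), (5, 17)].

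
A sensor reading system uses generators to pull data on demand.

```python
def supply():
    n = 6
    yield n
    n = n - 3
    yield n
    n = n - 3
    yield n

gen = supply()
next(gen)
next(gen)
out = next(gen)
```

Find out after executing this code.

Step 1: Trace through generator execution:
  Yield 1: n starts at 6, yield 6
  Yield 2: n = 6 - 3 = 3, yield 3
  Yield 3: n = 3 - 3 = 0, yield 0
Step 2: First next() gets 6, second next() gets the second value, third next() yields 0.
Therefore out = 0.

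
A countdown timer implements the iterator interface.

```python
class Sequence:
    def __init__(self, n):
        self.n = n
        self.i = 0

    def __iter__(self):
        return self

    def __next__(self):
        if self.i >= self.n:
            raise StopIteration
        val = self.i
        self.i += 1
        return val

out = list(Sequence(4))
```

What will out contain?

Step 1: Sequence(4) creates an iterator counting 0 to 3.
Step 2: list() consumes all values: [0, 1, 2, 3].
Therefore out = [0, 1, 2, 3].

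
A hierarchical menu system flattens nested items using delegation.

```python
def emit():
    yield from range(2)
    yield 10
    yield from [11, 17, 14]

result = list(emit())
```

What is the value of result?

Step 1: Trace yields in order:
  yield 0
  yield 1
  yield 10
  yield 11
  yield 17
  yield 14
Therefore result = [0, 1, 10, 11, 17, 14].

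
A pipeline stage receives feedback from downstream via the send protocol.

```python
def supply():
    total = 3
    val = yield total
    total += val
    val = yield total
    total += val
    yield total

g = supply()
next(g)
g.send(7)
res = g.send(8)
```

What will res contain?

Step 1: next() -> yield total=3.
Step 2: send(7) -> val=7, total = 3+7 = 10, yield 10.
Step 3: send(8) -> val=8, total = 10+8 = 18, yield 18.
Therefore res = 18.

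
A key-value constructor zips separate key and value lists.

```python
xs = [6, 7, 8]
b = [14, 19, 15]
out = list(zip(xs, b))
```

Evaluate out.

Step 1: zip pairs elements at same index:
  Index 0: (6, 14)
  Index 1: (7, 19)
  Index 2: (8, 15)
Therefore out = [(6, 14), (7, 19), (8, 15)].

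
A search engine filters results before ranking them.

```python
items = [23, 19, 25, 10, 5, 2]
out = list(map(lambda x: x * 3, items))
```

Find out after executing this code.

Step 1: Apply lambda x: x * 3 to each element:
  23 -> 69
  19 -> 57
  25 -> 75
  10 -> 30
  5 -> 15
  2 -> 6
Therefore out = [69, 57, 75, 30, 15, 6].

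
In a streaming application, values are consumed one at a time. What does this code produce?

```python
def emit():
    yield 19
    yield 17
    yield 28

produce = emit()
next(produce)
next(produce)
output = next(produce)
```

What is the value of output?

Step 1: emit() creates a generator.
Step 2: next(produce) yields 19 (consumed and discarded).
Step 3: next(produce) yields 17 (consumed and discarded).
Step 4: next(produce) yields 28, assigned to output.
Therefore output = 28.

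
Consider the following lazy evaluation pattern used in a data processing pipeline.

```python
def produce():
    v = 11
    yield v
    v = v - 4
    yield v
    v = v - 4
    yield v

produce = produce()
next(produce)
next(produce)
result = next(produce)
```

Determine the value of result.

Step 1: Trace through generator execution:
  Yield 1: v starts at 11, yield 11
  Yield 2: v = 11 - 4 = 7, yield 7
  Yield 3: v = 7 - 4 = 3, yield 3
Step 2: First next() gets 11, second next() gets the second value, third next() yields 3.
Therefore result = 3.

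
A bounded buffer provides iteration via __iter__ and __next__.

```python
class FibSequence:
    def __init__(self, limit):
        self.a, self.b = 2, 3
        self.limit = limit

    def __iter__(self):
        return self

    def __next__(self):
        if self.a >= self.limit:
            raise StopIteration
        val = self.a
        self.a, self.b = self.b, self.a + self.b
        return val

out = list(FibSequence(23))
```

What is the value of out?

Step 1: Fibonacci-like sequence (a=2, b=3) until >= 23:
  Yield 2, then a,b = 3,5
  Yield 3, then a,b = 5,8
  Yield 5, then a,b = 8,13
  Yield 8, then a,b = 13,21
  Yield 13, then a,b = 21,34
  Yield 21, then a,b = 34,55
Step 2: 34 >= 23, stop.
Therefore out = [2, 3, 5, 8, 13, 21].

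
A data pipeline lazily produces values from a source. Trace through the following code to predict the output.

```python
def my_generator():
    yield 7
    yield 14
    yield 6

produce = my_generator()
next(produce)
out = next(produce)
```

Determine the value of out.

Step 1: my_generator() creates a generator.
Step 2: next(produce) yields 7 (consumed and discarded).
Step 3: next(produce) yields 14, assigned to out.
Therefore out = 14.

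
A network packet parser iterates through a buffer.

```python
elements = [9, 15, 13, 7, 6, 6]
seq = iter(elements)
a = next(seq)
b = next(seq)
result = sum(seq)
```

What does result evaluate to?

Step 1: Create iterator over [9, 15, 13, 7, 6, 6].
Step 2: a = next() = 9, b = next() = 15.
Step 3: sum() of remaining [13, 7, 6, 6] = 32.
Therefore result = 32.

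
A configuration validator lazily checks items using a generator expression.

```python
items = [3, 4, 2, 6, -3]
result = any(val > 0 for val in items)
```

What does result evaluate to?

Step 1: Check val > 0 for each element in [3, 4, 2, 6, -3]:
  3 > 0: True
  4 > 0: True
  2 > 0: True
  6 > 0: True
  -3 > 0: False
Step 2: any() returns True.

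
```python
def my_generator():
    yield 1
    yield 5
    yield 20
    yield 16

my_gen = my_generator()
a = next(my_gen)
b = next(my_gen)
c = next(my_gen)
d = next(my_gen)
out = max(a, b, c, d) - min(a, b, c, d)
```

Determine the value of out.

Step 1: Create generator and consume all values:
  a = next(my_gen) = 1
  b = next(my_gen) = 5
  c = next(my_gen) = 20
  d = next(my_gen) = 16
Step 2: max = 20, min = 1, out = 20 - 1 = 19.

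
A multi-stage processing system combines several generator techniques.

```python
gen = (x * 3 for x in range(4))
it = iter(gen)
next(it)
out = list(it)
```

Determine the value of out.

Step 1: Generator produces [0, 3, 6, 9].
Step 2: next(it) consumes first element (0).
Step 3: list(it) collects remaining: [3, 6, 9].
Therefore out = [3, 6, 9].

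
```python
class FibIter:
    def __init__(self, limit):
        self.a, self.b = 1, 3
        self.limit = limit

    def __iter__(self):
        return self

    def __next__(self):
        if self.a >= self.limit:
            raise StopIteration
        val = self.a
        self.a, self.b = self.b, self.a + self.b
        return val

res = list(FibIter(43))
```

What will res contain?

Step 1: Fibonacci-like sequence (a=1, b=3) until >= 43:
  Yield 1, then a,b = 3,4
  Yield 3, then a,b = 4,7
  Yield 4, then a,b = 7,11
  Yield 7, then a,b = 11,18
  Yield 11, then a,b = 18,29
  Yield 18, then a,b = 29,47
  Yield 29, then a,b = 47,76
Step 2: 47 >= 43, stop.
Therefore res = [1, 3, 4, 7, 11, 18, 29].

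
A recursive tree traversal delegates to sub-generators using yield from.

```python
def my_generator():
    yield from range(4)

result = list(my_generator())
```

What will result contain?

Step 1: yield from delegates to the iterable, yielding each element.
Step 2: Collected values: [0, 1, 2, 3].
Therefore result = [0, 1, 2, 3].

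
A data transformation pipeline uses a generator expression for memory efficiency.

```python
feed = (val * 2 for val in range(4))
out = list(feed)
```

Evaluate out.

Step 1: For each val in range(4), compute val*2:
  val=0: 0*2 = 0
  val=1: 1*2 = 2
  val=2: 2*2 = 4
  val=3: 3*2 = 6
Therefore out = [0, 2, 4, 6].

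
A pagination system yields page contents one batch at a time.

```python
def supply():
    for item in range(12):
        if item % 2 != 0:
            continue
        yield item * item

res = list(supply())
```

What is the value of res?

Step 1: Only yield item**2 when item is divisible by 2:
  item=0: 0 % 2 == 0, yield 0**2 = 0
  item=2: 2 % 2 == 0, yield 2**2 = 4
  item=4: 4 % 2 == 0, yield 4**2 = 16
  item=6: 6 % 2 == 0, yield 6**2 = 36
  item=8: 8 % 2 == 0, yield 8**2 = 64
  item=10: 10 % 2 == 0, yield 10**2 = 100
Therefore res = [0, 4, 16, 36, 64, 100].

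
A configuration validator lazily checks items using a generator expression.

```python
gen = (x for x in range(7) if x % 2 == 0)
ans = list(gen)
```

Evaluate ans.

Step 1: Filter range(7) keeping only even values:
  x=0: even, included
  x=1: odd, excluded
  x=2: even, included
  x=3: odd, excluded
  x=4: even, included
  x=5: odd, excluded
  x=6: even, included
Therefore ans = [0, 2, 4, 6].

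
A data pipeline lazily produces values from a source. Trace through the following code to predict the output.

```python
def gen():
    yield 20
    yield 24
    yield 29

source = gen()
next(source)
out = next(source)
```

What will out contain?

Step 1: gen() creates a generator.
Step 2: next(source) yields 20 (consumed and discarded).
Step 3: next(source) yields 24, assigned to out.
Therefore out = 24.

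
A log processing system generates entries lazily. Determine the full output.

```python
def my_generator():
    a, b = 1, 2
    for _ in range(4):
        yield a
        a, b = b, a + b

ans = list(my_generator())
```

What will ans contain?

Step 1: Fibonacci-like sequence starting with a=1, b=2:
  Iteration 1: yield a=1, then a,b = 2,3
  Iteration 2: yield a=2, then a,b = 3,5
  Iteration 3: yield a=3, then a,b = 5,8
  Iteration 4: yield a=5, then a,b = 8,13
Therefore ans = [1, 2, 3, 5].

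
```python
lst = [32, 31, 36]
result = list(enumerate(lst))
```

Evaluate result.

Step 1: enumerate pairs each element with its index:
  (0, 32)
  (1, 31)
  (2, 36)
Therefore result = [(0, 32), (1, 31), (2, 36)].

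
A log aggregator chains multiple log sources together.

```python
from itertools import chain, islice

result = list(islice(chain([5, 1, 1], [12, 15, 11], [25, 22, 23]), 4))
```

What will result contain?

Step 1: chain([5, 1, 1], [12, 15, 11], [25, 22, 23]) = [5, 1, 1, 12, 15, 11, 25, 22, 23].
Step 2: islice takes first 4 elements: [5, 1, 1, 12].
Therefore result = [5, 1, 1, 12].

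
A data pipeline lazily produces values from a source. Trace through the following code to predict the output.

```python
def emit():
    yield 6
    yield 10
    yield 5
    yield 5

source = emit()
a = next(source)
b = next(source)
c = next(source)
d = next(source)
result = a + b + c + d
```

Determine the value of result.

Step 1: Create generator and consume all values:
  a = next(source) = 6
  b = next(source) = 10
  c = next(source) = 5
  d = next(source) = 5
Step 2: result = 6 + 10 + 5 + 5 = 26.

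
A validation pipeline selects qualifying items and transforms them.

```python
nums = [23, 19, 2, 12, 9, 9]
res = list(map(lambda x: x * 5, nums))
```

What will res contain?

Step 1: Apply lambda x: x * 5 to each element:
  23 -> 115
  19 -> 95
  2 -> 10
  12 -> 60
  9 -> 45
  9 -> 45
Therefore res = [115, 95, 10, 60, 45, 45].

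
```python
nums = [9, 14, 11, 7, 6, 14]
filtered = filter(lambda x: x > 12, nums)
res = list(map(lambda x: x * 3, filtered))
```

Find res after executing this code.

Step 1: Filter nums for elements > 12:
  9: removed
  14: kept
  11: removed
  7: removed
  6: removed
  14: kept
Step 2: Map x * 3 on filtered [14, 14]:
  14 -> 42
  14 -> 42
Therefore res = [42, 42].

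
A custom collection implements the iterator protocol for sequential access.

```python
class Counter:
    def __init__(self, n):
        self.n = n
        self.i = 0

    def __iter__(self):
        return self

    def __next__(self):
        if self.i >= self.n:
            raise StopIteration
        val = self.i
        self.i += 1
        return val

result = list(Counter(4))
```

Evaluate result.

Step 1: Counter(4) creates an iterator counting 0 to 3.
Step 2: list() consumes all values: [0, 1, 2, 3].
Therefore result = [0, 1, 2, 3].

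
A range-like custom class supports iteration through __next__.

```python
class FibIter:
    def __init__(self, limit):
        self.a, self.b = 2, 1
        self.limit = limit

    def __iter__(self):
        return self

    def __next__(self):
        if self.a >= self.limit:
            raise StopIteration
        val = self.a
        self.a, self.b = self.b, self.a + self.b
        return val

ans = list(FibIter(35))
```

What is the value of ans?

Step 1: Fibonacci-like sequence (a=2, b=1) until >= 35:
  Yield 2, then a,b = 1,3
  Yield 1, then a,b = 3,4
  Yield 3, then a,b = 4,7
  Yield 4, then a,b = 7,11
  Yield 7, then a,b = 11,18
  Yield 11, then a,b = 18,29
  Yield 18, then a,b = 29,47
  Yield 29, then a,b = 47,76
Step 2: 47 >= 35, stop.
Therefore ans = [2, 1, 3, 4, 7, 11, 18, 29].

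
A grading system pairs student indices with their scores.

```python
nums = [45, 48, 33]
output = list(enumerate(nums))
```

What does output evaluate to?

Step 1: enumerate pairs each element with its index:
  (0, 45)
  (1, 48)
  (2, 33)
Therefore output = [(0, 45), (1, 48), (2, 33)].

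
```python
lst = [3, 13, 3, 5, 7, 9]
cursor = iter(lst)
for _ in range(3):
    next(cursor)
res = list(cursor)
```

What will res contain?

Step 1: Create iterator over [3, 13, 3, 5, 7, 9].
Step 2: Advance 3 positions (consuming [3, 13, 3]).
Step 3: list() collects remaining elements: [5, 7, 9].
Therefore res = [5, 7, 9].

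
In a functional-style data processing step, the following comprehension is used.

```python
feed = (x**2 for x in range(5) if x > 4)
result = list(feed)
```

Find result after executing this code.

Step 1: For range(5), keep x > 4, then square:
  x=0: 0 <= 4, excluded
  x=1: 1 <= 4, excluded
  x=2: 2 <= 4, excluded
  x=3: 3 <= 4, excluded
  x=4: 4 <= 4, excluded
Therefore result = [].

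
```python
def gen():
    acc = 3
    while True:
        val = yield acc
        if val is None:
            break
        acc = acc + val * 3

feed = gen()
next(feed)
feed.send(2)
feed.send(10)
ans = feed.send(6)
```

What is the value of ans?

Step 1: next() -> yield acc=3.
Step 2: send(2) -> val=2, acc = 3 + 2*3 = 9, yield 9.
Step 3: send(10) -> val=10, acc = 9 + 10*3 = 39, yield 39.
Step 4: send(6) -> val=6, acc = 39 + 6*3 = 57, yield 57.
Therefore ans = 57.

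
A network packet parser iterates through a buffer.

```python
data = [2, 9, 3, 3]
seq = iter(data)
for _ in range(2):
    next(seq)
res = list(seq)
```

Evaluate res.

Step 1: Create iterator over [2, 9, 3, 3].
Step 2: Advance 2 positions (consuming [2, 9]).
Step 3: list() collects remaining elements: [3, 3].
Therefore res = [3, 3].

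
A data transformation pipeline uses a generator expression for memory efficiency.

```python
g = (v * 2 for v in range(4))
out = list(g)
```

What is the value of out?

Step 1: For each v in range(4), compute v*2:
  v=0: 0*2 = 0
  v=1: 1*2 = 2
  v=2: 2*2 = 4
  v=3: 3*2 = 6
Therefore out = [0, 2, 4, 6].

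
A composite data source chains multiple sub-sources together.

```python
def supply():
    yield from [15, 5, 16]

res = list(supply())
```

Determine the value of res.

Step 1: yield from delegates to the iterable, yielding each element.
Step 2: Collected values: [15, 5, 16].
Therefore res = [15, 5, 16].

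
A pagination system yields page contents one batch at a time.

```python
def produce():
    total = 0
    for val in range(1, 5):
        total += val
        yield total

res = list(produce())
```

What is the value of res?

Step 1: Generator accumulates running sum:
  val=1: total = 1, yield 1
  val=2: total = 3, yield 3
  val=3: total = 6, yield 6
  val=4: total = 10, yield 10
Therefore res = [1, 3, 6, 10].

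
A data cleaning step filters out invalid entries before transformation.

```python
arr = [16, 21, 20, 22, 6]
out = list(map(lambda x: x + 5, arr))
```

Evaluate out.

Step 1: Apply lambda x: x + 5 to each element:
  16 -> 21
  21 -> 26
  20 -> 25
  22 -> 27
  6 -> 11
Therefore out = [21, 26, 25, 27, 11].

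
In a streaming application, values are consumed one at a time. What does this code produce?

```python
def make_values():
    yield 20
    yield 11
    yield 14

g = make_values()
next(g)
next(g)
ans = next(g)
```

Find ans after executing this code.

Step 1: make_values() creates a generator.
Step 2: next(g) yields 20 (consumed and discarded).
Step 3: next(g) yields 11 (consumed and discarded).
Step 4: next(g) yields 14, assigned to ans.
Therefore ans = 14.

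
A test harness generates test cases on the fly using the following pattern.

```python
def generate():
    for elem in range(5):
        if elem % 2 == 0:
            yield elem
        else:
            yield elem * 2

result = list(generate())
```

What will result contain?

Step 1: For each elem in range(5), yield elem if even, else elem*2:
  elem=0 (even): yield 0
  elem=1 (odd): yield 1*2 = 2
  elem=2 (even): yield 2
  elem=3 (odd): yield 3*2 = 6
  elem=4 (even): yield 4
Therefore result = [0, 2, 2, 6, 4].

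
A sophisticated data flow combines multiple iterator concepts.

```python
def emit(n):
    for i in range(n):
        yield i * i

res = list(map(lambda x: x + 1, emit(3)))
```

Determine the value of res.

Step 1: emit(3) yields squares: [0, 1, 4].
Step 2: map adds 1 to each: [1, 2, 5].
Therefore res = [1, 2, 5].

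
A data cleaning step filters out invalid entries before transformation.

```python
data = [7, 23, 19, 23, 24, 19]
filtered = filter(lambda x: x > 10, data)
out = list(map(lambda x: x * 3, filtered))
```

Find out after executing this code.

Step 1: Filter data for elements > 10:
  7: removed
  23: kept
  19: kept
  23: kept
  24: kept
  19: kept
Step 2: Map x * 3 on filtered [23, 19, 23, 24, 19]:
  23 -> 69
  19 -> 57
  23 -> 69
  24 -> 72
  19 -> 57
Therefore out = [69, 57, 69, 72, 57].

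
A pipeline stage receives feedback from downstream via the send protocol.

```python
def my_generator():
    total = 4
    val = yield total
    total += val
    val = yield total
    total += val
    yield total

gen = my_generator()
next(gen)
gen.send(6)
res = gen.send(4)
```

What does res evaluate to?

Step 1: next() -> yield total=4.
Step 2: send(6) -> val=6, total = 4+6 = 10, yield 10.
Step 3: send(4) -> val=4, total = 10+4 = 14, yield 14.
Therefore res = 14.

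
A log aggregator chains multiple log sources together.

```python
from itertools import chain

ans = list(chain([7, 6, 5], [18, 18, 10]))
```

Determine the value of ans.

Step 1: chain() concatenates iterables: [7, 6, 5] + [18, 18, 10].
Therefore ans = [7, 6, 5, 18, 18, 10].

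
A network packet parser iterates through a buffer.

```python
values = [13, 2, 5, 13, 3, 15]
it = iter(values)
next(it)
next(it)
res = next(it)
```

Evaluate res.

Step 1: Create iterator over [13, 2, 5, 13, 3, 15].
Step 2: next() consumes 13.
Step 3: next() consumes 2.
Step 4: next() returns 5.
Therefore res = 5.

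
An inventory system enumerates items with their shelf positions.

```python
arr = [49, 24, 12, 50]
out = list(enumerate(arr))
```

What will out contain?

Step 1: enumerate pairs each element with its index:
  (0, 49)
  (1, 24)
  (2, 12)
  (3, 50)
Therefore out = [(0, 49), (1, 24), (2, 12), (3, 50)].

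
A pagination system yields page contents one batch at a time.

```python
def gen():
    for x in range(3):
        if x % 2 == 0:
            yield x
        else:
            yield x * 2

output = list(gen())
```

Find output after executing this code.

Step 1: For each x in range(3), yield x if even, else x*2:
  x=0 (even): yield 0
  x=1 (odd): yield 1*2 = 2
  x=2 (even): yield 2
Therefore output = [0, 2, 2].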